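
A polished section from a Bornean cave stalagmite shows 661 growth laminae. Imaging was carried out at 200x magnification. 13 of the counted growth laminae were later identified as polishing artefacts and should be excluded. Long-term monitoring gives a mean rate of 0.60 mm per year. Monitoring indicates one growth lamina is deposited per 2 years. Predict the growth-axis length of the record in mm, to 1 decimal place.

777.6 mm

True growth lamina count = 661 − 13 = 648.
648 growth laminae at 2 years each span 648 × 2 = 1296 years.
Length ≈ 0.60 × 1296 = 777.6 mm.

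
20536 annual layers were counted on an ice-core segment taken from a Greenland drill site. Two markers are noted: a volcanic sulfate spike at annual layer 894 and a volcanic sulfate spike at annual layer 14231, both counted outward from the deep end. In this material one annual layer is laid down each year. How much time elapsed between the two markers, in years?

13337 yr

The two markers are separated by 14231 − 894 = 13337 annual layers.
One annual layer per year makes the interval 13337 years.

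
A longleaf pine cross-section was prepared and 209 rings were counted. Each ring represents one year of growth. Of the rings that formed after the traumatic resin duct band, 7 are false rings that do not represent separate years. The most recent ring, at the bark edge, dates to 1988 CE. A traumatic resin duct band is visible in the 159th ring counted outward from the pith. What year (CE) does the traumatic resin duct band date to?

1945 CE

209 − 159 = 50 rings lie beyond the traumatic resin duct band toward the bark edge.
Removing the 7 false rings leaves 50 − 7 = 43 true rings beyond the traumatic resin duct band.
Counting back 43 years from 1988 CE places the traumatic resin duct band in 1988 − 43 = 1945 CE.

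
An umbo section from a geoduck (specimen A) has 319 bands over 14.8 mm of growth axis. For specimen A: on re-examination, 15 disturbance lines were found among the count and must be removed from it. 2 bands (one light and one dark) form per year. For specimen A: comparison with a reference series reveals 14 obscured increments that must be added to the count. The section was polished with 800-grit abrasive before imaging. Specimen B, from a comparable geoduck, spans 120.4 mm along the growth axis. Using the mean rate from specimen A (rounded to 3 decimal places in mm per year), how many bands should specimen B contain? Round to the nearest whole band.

2589 bands

Specimen A: after corrections the count is 319 − 15 + 14 = 318 bands.
Specimen A: dividing by 2 bands per year: 318 / 2 = 159 years.
A: Extension rate ≈ 14.8 / 159 = 0.093 mm/year.
Specimen B: 120.4 mm / 0.093 mm per year = 1294.62 years; at 2 bands per year that is 1294.62 × 2 ≈ 2589 bands.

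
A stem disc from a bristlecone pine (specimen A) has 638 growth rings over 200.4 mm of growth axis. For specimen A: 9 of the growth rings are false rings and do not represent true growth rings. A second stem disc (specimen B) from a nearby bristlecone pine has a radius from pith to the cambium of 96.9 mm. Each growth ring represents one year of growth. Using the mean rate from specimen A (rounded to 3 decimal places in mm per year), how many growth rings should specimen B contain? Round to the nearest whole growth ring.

304 growth rings

Specimen A: adjusted count: 638 − 9 = 629 growth rings.
A: 200.4 mm over 629 years gives 200.4 / 629 ≈ 0.319 mm/year.
For B, 96.9 / 0.319 = 303.76 years ≈ 304 growth rings.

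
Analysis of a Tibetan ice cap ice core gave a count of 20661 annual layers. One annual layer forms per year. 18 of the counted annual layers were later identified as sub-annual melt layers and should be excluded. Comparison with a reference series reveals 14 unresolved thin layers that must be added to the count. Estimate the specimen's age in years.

20657 years

True annual layer count = 20661 − 18 + 14 = 20657.
With a one-to-one annual layer periodicity this is 20657 years.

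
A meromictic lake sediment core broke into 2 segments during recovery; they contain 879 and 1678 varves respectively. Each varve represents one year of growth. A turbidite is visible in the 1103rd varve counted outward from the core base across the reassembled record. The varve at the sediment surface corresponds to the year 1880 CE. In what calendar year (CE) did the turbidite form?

Total varves = 879 + 1678 = 2557.
The turbidite sits at varve 1103 from the core base, so 2557 − 1103 = 1454 varves formed after it.
The varve at the sediment surface is 1880 CE, so the turbidite dates to 1880 − 1454 = 426 CE.

426 CE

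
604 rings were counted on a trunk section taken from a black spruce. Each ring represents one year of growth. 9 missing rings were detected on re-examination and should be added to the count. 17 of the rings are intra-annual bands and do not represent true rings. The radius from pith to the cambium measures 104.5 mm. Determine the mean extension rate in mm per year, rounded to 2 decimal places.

Correcting the raw count gives 604 − 17 + 9 = 596 true rings.
Extension rate ≈ 104.5 / 596 = 0.18 mm per year.

0.18 mm per year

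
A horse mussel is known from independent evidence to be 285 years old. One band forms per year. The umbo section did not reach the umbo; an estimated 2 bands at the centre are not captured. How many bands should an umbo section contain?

283 bands

At one band per year, 285 years correspond to 285 bands.
Subtracting the 2 bands not captured gives 285 − 2 = 283 bands in the record.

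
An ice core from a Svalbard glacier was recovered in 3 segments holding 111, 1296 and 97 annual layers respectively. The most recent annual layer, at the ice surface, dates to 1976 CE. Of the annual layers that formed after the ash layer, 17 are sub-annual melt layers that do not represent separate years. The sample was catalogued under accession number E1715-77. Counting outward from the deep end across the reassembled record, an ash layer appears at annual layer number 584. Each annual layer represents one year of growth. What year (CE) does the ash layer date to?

1073 CE

Total annual layers = 111 + 1296 + 97 = 1504.
The ash layer sits at annual layer 584 from the deep end, so 1504 − 584 = 920 annual layers formed after it.
Excluding 17 false annual layers: 920 − 17 = 903.
Counting back 903 years from 1976 CE places the ash layer in 1976 − 903 = 1073 CE.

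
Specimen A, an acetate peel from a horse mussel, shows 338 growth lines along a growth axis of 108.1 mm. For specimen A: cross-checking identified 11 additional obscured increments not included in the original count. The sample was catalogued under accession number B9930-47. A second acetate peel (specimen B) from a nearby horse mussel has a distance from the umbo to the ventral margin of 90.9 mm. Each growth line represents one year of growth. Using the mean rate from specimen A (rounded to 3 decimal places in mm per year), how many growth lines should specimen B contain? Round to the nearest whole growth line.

293 growth lines

Specimen A: true growth line count = 338 + 11 = 349.
A: Mean rate = 108.1 mm / 349 years ≈ 0.310 mm per year.
Specimen B: 90.9 mm / 0.310 mm per year = 293.23 years ≈ 293 growth lines.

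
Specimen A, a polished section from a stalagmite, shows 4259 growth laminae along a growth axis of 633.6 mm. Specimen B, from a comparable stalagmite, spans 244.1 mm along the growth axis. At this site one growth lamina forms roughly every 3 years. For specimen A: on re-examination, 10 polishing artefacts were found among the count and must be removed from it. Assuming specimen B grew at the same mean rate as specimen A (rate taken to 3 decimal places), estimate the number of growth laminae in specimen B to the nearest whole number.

1627 growth laminae

Specimen A: adjusted count: 4259 − 10 = 4249 growth laminae.
Specimen A: multiplying by 3 years per growth lamina: 4249 × 3 = 12747 years.
A: Extension rate ≈ 633.6 / 12747 = 0.050 mm per year.
Specimen B: 244.1 mm / 0.050 mm per year = 4882.00 years; at 3 years per growth lamina that is 4882.00 / 3 ≈ 1627 growth laminae.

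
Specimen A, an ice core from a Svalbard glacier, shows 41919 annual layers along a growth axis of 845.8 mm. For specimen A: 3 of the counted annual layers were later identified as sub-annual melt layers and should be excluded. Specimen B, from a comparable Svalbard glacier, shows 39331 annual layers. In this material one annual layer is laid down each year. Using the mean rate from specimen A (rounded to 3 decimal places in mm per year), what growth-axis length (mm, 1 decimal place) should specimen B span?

Specimen A: true annual layer count = 41919 − 3 = 41916.
A: 845.8 mm over 41916 years gives 845.8 / 41916 ≈ 0.020 mm/yr.
Length of B = 0.020 × 39331 = 786.6 mm.

786.6 mm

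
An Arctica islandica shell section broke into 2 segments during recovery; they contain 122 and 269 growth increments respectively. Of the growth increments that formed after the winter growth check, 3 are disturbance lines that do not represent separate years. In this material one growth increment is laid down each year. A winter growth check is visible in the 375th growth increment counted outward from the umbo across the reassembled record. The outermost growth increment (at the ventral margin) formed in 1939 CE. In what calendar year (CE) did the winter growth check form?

Total growth increments = 122 + 269 = 391.
Between growth increment 375 and the ventral margin there are 391 − 375 = 16 growth increments.
16 − 3 false = 13 true growth increments after the winter growth check.
Counting back 13 years from 1939 CE places the winter growth check in 1939 − 13 = 1926 CE.

1926 CE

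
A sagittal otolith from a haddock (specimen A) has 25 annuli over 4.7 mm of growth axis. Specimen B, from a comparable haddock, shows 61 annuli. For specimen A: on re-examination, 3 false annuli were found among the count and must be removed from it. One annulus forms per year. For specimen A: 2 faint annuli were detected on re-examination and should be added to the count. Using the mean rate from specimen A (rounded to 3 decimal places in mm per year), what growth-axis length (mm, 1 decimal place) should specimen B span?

Specimen A: correcting the raw count gives 25 − 3 + 2 = 24 true annuli.
A: 4.7 mm over 24 years gives 4.7 / 24 ≈ 0.196 mm/yr.
For B, 0.196 mm/year × 61 years = 12.0 mm.

12.0 mm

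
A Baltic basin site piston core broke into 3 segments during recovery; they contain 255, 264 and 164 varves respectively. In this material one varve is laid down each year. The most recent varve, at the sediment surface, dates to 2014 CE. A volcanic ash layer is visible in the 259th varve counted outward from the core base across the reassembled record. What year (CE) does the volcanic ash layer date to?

Total varves = 255 + 264 + 164 = 683.
Between varve 259 and the sediment surface there are 683 − 259 = 424 varves.
The varve at the sediment surface is 2014 CE, so the volcanic ash layer dates to 2014 − 424 = 1590 CE.

1590 CE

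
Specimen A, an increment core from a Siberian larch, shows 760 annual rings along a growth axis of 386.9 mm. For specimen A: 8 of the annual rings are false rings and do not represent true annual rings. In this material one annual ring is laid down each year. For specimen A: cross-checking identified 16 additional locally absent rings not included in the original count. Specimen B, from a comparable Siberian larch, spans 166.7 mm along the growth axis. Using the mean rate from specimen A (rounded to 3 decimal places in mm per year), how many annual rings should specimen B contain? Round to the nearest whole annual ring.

Specimen A: correcting the raw count gives 760 − 8 + 16 = 768 true annual rings.
A: Mean rate = 386.9 mm / 768 years ≈ 0.504 mm/year.
B spans 166.7 / 0.504 = 330.75 years ≈ 331 annual rings.

331 annual rings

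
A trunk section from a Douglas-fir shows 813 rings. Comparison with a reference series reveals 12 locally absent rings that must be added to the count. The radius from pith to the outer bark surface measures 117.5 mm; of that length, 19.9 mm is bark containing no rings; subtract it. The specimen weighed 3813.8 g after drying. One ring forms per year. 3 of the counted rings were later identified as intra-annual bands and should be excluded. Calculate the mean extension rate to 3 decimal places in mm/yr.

Adjusted count: 813 − 3 + 12 = 822 rings.
The growth record spans 117.5 − 19.9 = 97.6 mm.
Mean rate = 97.6 mm / 822 years ≈ 0.119 mm/yr.

0.119 mm/yr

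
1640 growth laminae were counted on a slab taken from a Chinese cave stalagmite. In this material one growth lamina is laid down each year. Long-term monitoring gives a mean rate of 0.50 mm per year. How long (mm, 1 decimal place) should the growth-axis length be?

The record spans 1640 years at 0.50 mm per year.
1640 years at 0.50 mm/year gives 0.50 × 1640 = 820.0 mm.

820.0 mm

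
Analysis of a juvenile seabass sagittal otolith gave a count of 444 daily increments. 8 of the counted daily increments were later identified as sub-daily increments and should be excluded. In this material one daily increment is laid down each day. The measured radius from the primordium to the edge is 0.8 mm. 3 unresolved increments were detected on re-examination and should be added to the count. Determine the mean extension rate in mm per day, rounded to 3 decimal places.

0.002 mm per day

After corrections the count is 444 − 8 + 3 = 439 daily increments.
Extension rate ≈ 0.8 / 439 = 0.002 mm per day.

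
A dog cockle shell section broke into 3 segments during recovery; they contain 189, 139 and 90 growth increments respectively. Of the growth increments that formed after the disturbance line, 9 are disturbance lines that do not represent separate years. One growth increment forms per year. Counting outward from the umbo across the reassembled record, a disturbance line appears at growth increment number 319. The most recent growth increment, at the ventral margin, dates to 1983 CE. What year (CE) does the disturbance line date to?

Total growth increments = 189 + 139 + 90 = 418.
418 − 319 = 99 growth increments lie beyond the disturbance line toward the ventral margin.
99 − 9 false = 90 true growth increments after the disturbance line.
The growth increment at the ventral margin is 1983 CE, so the disturbance line dates to 1983 − 90 = 1893 CE.

1893 CE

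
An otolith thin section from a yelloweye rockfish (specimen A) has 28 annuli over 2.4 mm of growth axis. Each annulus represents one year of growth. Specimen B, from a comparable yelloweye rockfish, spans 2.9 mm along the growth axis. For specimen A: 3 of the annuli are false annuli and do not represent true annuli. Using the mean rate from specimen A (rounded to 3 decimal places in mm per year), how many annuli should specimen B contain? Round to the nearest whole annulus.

Specimen A: true annulus count = 28 − 3 = 25.
A: Extension rate ≈ 2.4 / 25 = 0.096 mm per year.
For B, 2.9 / 0.096 = 30.21 years ≈ 30 annuli.

30 annuli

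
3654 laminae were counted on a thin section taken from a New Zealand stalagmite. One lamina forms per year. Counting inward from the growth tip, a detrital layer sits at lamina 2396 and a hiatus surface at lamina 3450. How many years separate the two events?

The two markers are separated by 3450 − 2396 = 1054 laminae.
At one lamina per year, 1054 years elapsed between them.

1054 years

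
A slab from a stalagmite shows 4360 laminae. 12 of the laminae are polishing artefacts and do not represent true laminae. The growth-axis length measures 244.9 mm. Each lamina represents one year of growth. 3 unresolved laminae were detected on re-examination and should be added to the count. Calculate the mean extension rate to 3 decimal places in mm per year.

0.056 mm per year

True lamina count = 4360 − 12 + 3 = 4351.
Mean rate = 244.9 mm / 4351 years ≈ 0.056 mm per year.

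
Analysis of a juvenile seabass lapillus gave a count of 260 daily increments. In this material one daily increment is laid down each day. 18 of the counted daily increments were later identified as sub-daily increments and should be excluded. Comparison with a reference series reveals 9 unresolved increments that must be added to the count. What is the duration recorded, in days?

251 days

True daily increment count = 260 − 18 + 9 = 251.
At one daily increment per day, that is 251 days.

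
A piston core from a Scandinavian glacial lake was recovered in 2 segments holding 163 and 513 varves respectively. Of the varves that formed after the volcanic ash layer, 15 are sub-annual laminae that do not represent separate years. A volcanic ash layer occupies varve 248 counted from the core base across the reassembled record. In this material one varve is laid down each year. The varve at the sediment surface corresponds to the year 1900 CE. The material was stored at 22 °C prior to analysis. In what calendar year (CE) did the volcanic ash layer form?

1487 CE

Total varves = 163 + 513 = 676.
676 − 248 = 428 varves lie beyond the volcanic ash layer toward the sediment surface.
428 − 15 false = 413 true varves after the volcanic ash layer.
1900 − 413 = 1487 CE.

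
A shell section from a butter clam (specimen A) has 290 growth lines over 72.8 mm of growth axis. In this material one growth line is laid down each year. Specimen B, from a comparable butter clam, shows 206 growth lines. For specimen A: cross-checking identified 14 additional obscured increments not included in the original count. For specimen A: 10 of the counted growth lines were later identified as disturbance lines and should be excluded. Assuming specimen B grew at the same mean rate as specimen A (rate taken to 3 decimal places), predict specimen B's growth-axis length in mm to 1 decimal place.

51.1 mm

Specimen A: correcting the raw count gives 290 − 10 + 14 = 294 true growth lines.
A: 72.8 mm over 294 years gives 72.8 / 294 ≈ 0.248 mm/yr.
B's length ≈ 0.248 × 206 = 51.1 mm.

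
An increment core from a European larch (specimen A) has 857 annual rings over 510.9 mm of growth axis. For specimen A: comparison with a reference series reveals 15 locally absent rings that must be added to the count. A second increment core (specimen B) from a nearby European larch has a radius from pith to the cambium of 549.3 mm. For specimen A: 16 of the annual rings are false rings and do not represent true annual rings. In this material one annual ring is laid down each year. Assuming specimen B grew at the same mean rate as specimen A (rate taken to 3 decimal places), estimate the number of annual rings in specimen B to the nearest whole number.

920 annual rings

Specimen A: true annual ring count = 857 − 16 + 15 = 856.
A: 510.9 mm over 856 years gives 510.9 / 856 ≈ 0.597 mm per year.
B spans 549.3 / 0.597 = 920.10 years ≈ 920 annual rings.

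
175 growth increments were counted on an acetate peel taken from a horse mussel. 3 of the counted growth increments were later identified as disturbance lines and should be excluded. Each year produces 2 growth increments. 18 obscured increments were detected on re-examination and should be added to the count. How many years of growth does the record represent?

95 years

Adjusted count: 175 − 3 + 18 = 190 growth increments.
190 growth increments at 2 per year is 190 / 2 = 95 years.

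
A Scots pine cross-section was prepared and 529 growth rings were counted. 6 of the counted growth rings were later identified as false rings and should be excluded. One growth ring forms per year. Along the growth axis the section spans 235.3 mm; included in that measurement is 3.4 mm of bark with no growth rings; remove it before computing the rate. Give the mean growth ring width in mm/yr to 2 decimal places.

0.44 mm/yr

Adjusted count: 529 − 6 = 523 growth rings.
The growth record spans 235.3 − 3.4 = 231.9 mm.
Mean rate = 231.9 mm / 523 years ≈ 0.44 mm/yr.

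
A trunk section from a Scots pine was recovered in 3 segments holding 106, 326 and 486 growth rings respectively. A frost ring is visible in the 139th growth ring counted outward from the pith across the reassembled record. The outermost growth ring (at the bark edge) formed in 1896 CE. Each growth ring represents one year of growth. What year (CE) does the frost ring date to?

1117 CE

Total growth rings = 106 + 326 + 486 = 918.
The frost ring sits at growth ring 139 from the pith, so 918 − 139 = 779 growth rings formed after it.
1896 − 779 = 1117 CE.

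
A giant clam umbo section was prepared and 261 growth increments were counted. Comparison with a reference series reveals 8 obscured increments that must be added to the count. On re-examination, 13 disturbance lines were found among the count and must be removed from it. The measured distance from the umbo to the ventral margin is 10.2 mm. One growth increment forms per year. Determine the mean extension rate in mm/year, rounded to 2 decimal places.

True growth increment count = 261 − 13 + 8 = 256.
10.2 mm over 256 years gives 10.2 / 256 ≈ 0.04 mm/year.

0.04 mm/year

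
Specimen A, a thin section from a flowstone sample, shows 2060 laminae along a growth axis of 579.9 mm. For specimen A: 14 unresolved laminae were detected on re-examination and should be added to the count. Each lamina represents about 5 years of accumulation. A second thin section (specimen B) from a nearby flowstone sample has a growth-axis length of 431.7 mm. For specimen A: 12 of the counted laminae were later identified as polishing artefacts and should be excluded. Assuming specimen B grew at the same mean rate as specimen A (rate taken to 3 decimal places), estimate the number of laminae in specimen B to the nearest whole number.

Specimen A: after corrections the count is 2060 − 12 + 14 = 2062 laminae.
Specimen A: multiplying by 5 years per lamina: 2062 × 5 = 10310 years.
A: Mean rate = 579.9 mm / 10310 years ≈ 0.056 mm per year.
Specimen B: 431.7 mm / 0.056 mm per year = 7708.93 years; at 5 years per lamina that is 7708.93 / 5 ≈ 1542 laminae.

1542 laminae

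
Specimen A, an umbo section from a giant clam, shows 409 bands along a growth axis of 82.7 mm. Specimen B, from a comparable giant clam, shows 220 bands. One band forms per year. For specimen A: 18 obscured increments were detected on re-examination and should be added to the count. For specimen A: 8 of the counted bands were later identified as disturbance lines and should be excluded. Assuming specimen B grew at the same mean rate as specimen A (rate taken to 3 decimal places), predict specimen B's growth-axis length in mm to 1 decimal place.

Specimen A: true band count = 409 − 8 + 18 = 419.
A: Mean rate = 82.7 mm / 419 years ≈ 0.197 mm per year.
For B, 0.197 mm/year × 220 years = 43.3 mm.

43.3 mm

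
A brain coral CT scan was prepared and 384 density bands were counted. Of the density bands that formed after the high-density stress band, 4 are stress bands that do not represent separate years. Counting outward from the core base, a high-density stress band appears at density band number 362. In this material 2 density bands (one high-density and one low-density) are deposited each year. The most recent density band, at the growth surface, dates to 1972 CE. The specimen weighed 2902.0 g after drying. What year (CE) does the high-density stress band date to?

The high-density stress band sits at density band 362 from the core base, so 384 − 362 = 22 density bands formed after it.
Excluding 4 false density bands: 22 − 4 = 18.
18 density bands at 2 per year is 18 / 2 = 9 years.
1972 − 9 = 1963 CE.

1963 CE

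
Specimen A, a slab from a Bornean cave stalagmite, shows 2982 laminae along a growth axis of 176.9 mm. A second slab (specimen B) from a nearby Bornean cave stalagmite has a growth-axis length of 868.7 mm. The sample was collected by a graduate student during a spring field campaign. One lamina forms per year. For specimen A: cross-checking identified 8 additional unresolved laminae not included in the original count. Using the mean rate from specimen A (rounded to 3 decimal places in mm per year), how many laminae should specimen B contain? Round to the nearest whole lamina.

Specimen A: adjusted count: 2982 + 8 = 2990 laminae.
A: 176.9 mm over 2990 years gives 176.9 / 2990 ≈ 0.059 mm per year.
Specimen B: 868.7 mm / 0.059 mm per year = 14723.73 years ≈ 14724 laminae.

14724 laminae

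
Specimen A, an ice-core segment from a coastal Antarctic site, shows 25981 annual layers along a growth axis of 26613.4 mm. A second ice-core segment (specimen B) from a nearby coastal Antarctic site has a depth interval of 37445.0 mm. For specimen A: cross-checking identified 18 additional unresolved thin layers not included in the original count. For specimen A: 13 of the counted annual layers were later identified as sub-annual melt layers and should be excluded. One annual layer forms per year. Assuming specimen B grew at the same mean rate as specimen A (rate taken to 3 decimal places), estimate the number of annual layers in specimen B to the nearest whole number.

36567 annual layers

Specimen A: correcting the raw count gives 25981 − 13 + 18 = 25986 true annual layers.
A: 26613.4 mm over 25986 years gives 26613.4 / 25986 ≈ 1.024 mm/year.
B spans 37445.0 / 1.024 = 36567.38 years ≈ 36567 annual layers.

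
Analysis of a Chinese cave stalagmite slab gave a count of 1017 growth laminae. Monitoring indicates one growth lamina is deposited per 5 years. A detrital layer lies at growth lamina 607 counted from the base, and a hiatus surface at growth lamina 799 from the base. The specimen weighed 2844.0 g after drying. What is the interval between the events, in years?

960 years

Separation: 799 − 607 = 192 growth laminae.
At 5 years per growth lamina, 192 × 5 = 960 years.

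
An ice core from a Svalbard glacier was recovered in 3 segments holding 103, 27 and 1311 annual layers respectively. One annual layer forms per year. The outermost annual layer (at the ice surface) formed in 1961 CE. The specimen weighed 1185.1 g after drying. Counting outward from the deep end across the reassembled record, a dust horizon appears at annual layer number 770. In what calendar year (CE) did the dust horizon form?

Total annual layers = 103 + 27 + 1311 = 1441.
The dust horizon sits at annual layer 770 from the deep end, so 1441 − 770 = 671 annual layers formed after it.
The annual layer at the ice surface is 1961 CE, so the dust horizon dates to 1961 − 671 = 1290 CE.

1290 CE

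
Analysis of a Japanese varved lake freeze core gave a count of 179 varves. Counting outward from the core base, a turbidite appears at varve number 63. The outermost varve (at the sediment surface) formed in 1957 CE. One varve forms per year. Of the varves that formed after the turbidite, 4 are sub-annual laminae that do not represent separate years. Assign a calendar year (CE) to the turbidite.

1845 CE

179 − 63 = 116 varves lie beyond the turbidite toward the sediment surface.
116 − 4 false = 112 true varves after the turbidite.
1957 − 112 = 1845 CE.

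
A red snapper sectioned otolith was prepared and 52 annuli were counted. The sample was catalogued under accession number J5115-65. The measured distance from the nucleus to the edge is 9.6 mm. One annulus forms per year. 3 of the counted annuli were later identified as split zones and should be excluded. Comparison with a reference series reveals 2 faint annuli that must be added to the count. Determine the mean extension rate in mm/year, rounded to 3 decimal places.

0.188 mm/year

Adjusted count: 52 − 3 + 2 = 51 annuli.
Mean rate = 9.6 mm / 51 years ≈ 0.188 mm/year.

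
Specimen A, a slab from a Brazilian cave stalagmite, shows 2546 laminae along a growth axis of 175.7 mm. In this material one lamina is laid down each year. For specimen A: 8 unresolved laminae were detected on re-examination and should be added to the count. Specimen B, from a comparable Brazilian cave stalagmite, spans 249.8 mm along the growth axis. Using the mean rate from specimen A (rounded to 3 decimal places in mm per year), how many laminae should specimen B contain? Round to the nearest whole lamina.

3620 laminae

Specimen A: after corrections the count is 2546 + 8 = 2554 laminae.
A: Mean rate = 175.7 mm / 2554 years ≈ 0.069 mm/yr.
Specimen B: 249.8 mm / 0.069 mm per year = 3620.29 years ≈ 3620 laminae.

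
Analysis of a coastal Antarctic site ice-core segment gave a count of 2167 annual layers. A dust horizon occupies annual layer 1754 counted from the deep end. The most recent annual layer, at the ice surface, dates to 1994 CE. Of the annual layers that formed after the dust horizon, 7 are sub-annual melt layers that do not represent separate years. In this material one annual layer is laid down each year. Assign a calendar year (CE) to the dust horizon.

Between annual layer 1754 and the ice surface there are 2167 − 1754 = 413 annual layers.
413 − 7 false = 406 true annual layers after the dust horizon.
The annual layer at the ice surface is 1994 CE, so the dust horizon dates to 1994 − 406 = 1588 CE.

1588 CE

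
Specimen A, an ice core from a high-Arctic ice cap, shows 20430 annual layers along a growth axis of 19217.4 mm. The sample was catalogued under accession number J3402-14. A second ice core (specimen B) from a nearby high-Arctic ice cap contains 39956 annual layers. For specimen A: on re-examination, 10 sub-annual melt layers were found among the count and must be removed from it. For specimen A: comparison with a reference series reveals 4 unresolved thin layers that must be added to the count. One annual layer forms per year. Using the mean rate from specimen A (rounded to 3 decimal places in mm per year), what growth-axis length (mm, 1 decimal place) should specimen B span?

37598.6 mm

Specimen A: after corrections the count is 20430 − 10 + 4 = 20424 annual layers.
A: 19217.4 mm over 20424 years gives 19217.4 / 20424 ≈ 0.941 mm/yr.
B's length ≈ 0.941 × 39956 = 37598.6 mm.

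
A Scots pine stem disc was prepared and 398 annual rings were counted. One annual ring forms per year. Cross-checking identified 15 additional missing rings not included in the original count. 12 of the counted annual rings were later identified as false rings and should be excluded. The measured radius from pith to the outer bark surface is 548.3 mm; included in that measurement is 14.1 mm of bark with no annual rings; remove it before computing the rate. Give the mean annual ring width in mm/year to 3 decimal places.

After corrections the count is 398 − 12 + 15 = 401 annual rings.
The growth record spans 548.3 − 14.1 = 534.2 mm.
Extension rate ≈ 534.2 / 401 = 1.332 mm/year.

1.332 mm/year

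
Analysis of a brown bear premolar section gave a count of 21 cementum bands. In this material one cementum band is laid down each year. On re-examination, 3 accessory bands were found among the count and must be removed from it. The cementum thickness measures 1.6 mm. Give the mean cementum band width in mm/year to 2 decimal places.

Adjusted count: 21 − 3 = 18 cementum bands.
Mean rate = 1.6 mm / 18 years ≈ 0.09 mm/year.

0.09 mm/year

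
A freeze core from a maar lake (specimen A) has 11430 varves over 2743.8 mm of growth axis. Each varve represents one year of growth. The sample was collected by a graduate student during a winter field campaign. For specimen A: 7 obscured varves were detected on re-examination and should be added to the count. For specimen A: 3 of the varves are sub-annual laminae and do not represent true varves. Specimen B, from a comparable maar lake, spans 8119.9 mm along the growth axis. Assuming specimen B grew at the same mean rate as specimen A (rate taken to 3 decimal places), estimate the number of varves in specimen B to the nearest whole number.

33833 varves

Specimen A: true varve count = 11430 − 3 + 7 = 11434.
A: Mean rate = 2743.8 mm / 11434 years ≈ 0.240 mm/year.
B spans 8119.9 / 0.240 = 33832.92 years ≈ 33833 varves.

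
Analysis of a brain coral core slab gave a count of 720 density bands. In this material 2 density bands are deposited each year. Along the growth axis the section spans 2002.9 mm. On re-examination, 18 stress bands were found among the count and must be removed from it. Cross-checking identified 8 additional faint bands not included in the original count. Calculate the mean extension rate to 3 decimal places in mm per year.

Adjusted count: 720 − 18 + 8 = 710 density bands.
Dividing by 2 density bands per year: 710 / 2 = 355 years.
Mean rate = 2002.9 mm / 355 years ≈ 5.642 mm per year.

5.642 mm per year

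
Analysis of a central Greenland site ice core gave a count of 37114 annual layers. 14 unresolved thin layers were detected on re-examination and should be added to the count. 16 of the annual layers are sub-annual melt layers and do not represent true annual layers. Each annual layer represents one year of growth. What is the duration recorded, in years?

Correcting the raw count gives 37114 − 16 + 14 = 37112 true annual layers.
One annual layer per year makes the duration 37112 years.

37112 yr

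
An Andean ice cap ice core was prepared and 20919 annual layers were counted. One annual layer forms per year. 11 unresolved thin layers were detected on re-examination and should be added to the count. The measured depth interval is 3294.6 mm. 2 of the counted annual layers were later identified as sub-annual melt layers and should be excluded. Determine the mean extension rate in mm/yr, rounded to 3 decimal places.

0.157 mm/yr

True annual layer count = 20919 − 2 + 11 = 20928.
Mean rate = 3294.6 mm / 20928 years ≈ 0.157 mm/yr.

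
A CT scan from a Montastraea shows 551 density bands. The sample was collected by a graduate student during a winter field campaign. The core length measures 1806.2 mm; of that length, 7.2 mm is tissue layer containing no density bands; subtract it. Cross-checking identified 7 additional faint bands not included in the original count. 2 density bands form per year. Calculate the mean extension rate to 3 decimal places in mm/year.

True density band count = 551 + 7 = 558.
Dividing by 2 density bands per year: 558 / 2 = 279 years.
The growth record spans 1806.2 − 7.2 = 1799.0 mm.
Mean rate = 1799.0 mm / 279 years ≈ 6.448 mm/year.

6.448 mm/year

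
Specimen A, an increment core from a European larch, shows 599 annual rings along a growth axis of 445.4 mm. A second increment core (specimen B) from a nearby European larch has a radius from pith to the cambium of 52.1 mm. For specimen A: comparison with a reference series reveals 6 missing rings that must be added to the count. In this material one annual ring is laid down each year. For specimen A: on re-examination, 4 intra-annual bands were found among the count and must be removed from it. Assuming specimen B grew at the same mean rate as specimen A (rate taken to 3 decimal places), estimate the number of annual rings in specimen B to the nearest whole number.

70 annual rings

Specimen A: adjusted count: 599 − 4 + 6 = 601 annual rings.
A: Mean rate = 445.4 mm / 601 years ≈ 0.741 mm per year.
B spans 52.1 / 0.741 = 70.31 years ≈ 70 annual rings.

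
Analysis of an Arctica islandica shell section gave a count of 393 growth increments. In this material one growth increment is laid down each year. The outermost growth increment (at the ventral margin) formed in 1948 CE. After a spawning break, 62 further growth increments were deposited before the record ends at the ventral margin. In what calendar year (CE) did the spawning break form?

1886 CE

There are 62 growth increments younger than the spawning break.
1948 − 62 = 1886 CE.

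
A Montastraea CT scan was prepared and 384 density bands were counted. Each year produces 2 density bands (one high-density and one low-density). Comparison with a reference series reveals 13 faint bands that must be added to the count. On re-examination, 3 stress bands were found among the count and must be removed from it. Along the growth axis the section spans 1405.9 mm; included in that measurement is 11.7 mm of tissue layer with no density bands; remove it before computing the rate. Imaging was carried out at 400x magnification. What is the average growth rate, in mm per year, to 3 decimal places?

True density band count = 384 − 3 + 13 = 394.
With 2 density bands per year, 394 / 2 = 197 years.
Removing the 11.7 mm offcut leaves 1405.9 − 11.7 = 1394.2 mm.
Extension rate ≈ 1394.2 / 197 = 7.077 mm per year.

7.077 mm per year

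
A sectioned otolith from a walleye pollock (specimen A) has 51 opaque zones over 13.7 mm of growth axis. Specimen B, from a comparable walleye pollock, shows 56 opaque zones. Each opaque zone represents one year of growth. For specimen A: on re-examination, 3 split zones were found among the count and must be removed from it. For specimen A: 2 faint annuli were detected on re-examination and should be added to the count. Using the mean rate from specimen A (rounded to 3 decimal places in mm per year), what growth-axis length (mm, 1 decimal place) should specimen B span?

Specimen A: correcting the raw count gives 51 − 3 + 2 = 50 true opaque zones.
A: Extension rate ≈ 13.7 / 50 = 0.274 mm per year.
For B, 0.274 mm/year × 56 years = 15.3 mm.

15.3 mm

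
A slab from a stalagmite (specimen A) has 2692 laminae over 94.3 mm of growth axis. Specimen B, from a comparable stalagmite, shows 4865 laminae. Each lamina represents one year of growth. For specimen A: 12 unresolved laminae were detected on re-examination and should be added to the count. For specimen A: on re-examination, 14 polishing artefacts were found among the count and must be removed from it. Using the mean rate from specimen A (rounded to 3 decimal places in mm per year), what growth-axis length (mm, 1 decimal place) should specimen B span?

170.3 mm

Specimen A: correcting the raw count gives 2692 − 14 + 12 = 2690 true laminae.
A: Extension rate ≈ 94.3 / 2690 = 0.035 mm per year.
B's length ≈ 0.035 × 4865 = 170.3 mm.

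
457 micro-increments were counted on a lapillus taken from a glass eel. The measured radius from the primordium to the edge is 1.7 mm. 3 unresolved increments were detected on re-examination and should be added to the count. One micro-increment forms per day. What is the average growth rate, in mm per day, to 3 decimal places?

Correcting the raw count gives 457 + 3 = 460 true micro-increments.
Extension rate ≈ 1.7 / 460 = 0.004 mm per day.

0.004 mm per day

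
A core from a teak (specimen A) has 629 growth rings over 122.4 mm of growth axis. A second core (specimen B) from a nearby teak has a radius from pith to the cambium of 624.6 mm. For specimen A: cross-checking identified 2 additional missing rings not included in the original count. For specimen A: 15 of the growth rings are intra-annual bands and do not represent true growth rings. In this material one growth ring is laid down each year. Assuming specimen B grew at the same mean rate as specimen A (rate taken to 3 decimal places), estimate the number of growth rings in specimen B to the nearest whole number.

Specimen A: correcting the raw count gives 629 − 15 + 2 = 616 true growth rings.
A: Extension rate ≈ 122.4 / 616 = 0.199 mm/year.
B spans 624.6 / 0.199 = 3138.69 years ≈ 3139 growth rings.

3139 growth rings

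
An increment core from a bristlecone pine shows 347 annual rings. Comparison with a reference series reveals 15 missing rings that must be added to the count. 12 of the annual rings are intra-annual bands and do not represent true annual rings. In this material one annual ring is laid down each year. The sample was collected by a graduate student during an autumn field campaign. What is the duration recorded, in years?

350 years

True annual ring count = 347 − 12 + 15 = 350.
At one annual ring per year, that is 350 years.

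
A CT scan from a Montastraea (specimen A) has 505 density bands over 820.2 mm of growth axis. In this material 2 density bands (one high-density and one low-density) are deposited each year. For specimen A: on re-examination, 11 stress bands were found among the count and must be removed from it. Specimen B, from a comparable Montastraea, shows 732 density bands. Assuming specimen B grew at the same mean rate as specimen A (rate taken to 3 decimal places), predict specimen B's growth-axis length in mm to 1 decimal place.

1215.5 mm

Specimen A: true density band count = 505 − 11 = 494.
Specimen A: dividing by 2 density bands per year: 494 / 2 = 247 years.
A: Mean rate = 820.2 mm / 247 years ≈ 3.321 mm/yr.
Specimen B: 732 density bands at 2 per year is 732 / 2 = 366 years. Length of B = 3.321 × 366 = 1215.5 mm.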